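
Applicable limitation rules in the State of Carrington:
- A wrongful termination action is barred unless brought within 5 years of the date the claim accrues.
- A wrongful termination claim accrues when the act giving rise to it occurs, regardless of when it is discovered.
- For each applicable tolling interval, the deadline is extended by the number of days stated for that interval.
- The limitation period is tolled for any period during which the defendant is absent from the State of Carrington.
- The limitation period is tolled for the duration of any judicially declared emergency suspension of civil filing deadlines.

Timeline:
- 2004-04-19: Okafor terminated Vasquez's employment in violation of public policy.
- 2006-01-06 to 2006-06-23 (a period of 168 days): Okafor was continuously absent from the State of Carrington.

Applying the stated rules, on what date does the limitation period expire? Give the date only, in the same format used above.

2009-10-04

The claim accrued on 2004-04-19, the date of the act.
5 years from 2004-04-19 is 2009-04-19.
The defendant's absence from the jurisdiction from 2006-01-06 to 2006-06-23 tolled the period for 168 days, extending the deadline to 2009-10-04.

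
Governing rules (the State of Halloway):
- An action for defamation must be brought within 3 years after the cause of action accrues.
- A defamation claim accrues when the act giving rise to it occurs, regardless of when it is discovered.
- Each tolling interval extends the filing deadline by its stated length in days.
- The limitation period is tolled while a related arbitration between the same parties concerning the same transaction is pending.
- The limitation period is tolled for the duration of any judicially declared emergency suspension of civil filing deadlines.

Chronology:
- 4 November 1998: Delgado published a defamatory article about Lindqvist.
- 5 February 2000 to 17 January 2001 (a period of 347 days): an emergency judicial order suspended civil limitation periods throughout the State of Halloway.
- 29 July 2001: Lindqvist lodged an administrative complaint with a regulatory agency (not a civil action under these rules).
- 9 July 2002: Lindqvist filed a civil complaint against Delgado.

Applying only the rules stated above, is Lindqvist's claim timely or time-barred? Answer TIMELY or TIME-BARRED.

TIMELY

The limitation period began to run on 4 November 1998.
Adding the 3 years base period to 4 November 1998 gives a deadline of 4 November 2001, before any tolling.
Because the emergency suspension of filing deadlines ran from 5 February 2000 to 17 January 2001, the deadline is extended by 347 days to 17 October 2002.
The other events in the timeline have no effect on the limitation period under the stated rules.
The 9 July 2002 filing precedes the 17 October 2002 deadline; the claim is timely.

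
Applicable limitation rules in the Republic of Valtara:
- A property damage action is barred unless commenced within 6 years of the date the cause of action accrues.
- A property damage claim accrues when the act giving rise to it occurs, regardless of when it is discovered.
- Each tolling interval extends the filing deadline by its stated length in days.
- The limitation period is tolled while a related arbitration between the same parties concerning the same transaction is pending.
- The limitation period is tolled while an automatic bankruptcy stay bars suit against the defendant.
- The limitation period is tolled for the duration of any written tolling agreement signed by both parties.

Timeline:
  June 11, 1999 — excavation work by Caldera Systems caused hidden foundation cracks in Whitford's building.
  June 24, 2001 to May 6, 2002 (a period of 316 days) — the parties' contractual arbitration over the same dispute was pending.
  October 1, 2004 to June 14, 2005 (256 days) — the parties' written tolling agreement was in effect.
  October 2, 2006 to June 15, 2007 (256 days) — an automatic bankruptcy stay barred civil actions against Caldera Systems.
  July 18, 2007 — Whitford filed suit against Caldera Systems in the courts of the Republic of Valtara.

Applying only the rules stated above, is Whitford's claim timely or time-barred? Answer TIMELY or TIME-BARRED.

The cause of action accrued on June 11, 1999, the date of the act.
The untolled deadline — 6 years after June 11, 1999 — is June 11, 2005.
The pending related arbitration from June 24, 2001 to May 6, 2002 tolled the period for 316 days, extending the deadline to April 23, 2006.
Because the written tolling agreement ran from October 1, 2004 to June 14, 2005, the deadline is extended by 256 days to January 4, 2007.
The automatic bankruptcy stay from October 2, 2006 to June 15, 2007 tolled the period for 256 days, extending the deadline to September 17, 2007.
The July 18, 2007 filing precedes the September 17, 2007 deadline; the claim is timely.

TIMELY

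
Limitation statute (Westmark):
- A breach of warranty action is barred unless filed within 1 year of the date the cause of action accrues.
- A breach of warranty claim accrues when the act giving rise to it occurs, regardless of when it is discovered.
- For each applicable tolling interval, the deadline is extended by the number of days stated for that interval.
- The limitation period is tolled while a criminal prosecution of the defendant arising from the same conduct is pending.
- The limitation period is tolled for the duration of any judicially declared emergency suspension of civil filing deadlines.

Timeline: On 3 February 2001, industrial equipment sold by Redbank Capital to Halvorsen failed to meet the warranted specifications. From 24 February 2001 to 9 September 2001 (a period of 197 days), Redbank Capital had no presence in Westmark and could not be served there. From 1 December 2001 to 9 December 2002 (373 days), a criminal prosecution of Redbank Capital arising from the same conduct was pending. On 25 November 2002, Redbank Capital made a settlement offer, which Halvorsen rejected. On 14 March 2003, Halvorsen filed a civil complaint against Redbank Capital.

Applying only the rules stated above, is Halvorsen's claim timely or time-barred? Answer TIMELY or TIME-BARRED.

The claim accrued on 3 February 2001, when the wrongful act occurred.
1 year from 3 February 2001 is 3 February 2002.
Because the pending criminal prosecution ran from 1 December 2001 to 9 December 2002, the deadline is extended by 373 days to 11 February 2003.
No stated provision tolls the period for the defendant's absence, so the interval from 24 February 2001 to 9 September 2001 has no effect on the deadline.
The other events in the timeline have no effect on the limitation period under the stated rules.
Halvorsen filed on 14 March 2003, after the 11 February 2003 deadline, so the action is time-barred.

TIME-BARRED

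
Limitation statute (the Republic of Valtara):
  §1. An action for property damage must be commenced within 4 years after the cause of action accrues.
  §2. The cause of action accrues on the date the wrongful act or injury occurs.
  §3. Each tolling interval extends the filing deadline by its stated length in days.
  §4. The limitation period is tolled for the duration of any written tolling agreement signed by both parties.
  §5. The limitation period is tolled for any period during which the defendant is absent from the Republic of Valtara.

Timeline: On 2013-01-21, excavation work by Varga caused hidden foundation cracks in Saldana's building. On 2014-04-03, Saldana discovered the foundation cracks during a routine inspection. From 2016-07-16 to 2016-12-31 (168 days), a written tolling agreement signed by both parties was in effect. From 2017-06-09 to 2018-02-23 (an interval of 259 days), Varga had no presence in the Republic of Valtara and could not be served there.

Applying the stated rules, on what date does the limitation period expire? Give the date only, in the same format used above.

2018-03-24

Accrual is governed by the date of the act, so the period began to run on 2013-01-21; the later discovery on 2014-04-03 is irrelevant under the stated rule.
Adding the 4 years base period to 2013-01-21 gives a deadline of 2017-01-21, before any tolling.
The period was tolled for 168 days by the written tolling agreement (2016-07-16 to 2016-12-31), pushing the deadline to 2017-07-08.
Because the defendant's absence from the jurisdiction ran from 2017-06-09 to 2018-02-23, the deadline is extended by 259 days to 2018-03-24.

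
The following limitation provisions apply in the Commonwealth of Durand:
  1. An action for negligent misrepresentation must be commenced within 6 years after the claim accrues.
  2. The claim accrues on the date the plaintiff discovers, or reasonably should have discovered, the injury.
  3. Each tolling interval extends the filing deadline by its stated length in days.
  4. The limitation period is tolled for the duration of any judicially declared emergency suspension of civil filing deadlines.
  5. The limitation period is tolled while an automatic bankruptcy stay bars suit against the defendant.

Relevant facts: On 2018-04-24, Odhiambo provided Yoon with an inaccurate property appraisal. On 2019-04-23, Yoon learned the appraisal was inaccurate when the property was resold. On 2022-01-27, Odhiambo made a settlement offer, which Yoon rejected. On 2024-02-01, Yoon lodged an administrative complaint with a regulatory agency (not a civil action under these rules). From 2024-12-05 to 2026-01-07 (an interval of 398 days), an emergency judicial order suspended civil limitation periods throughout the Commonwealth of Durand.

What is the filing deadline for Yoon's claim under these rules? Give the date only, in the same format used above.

Accrual is tied to discovery, so the period began on 2019-04-23 rather than on 2018-04-24 when the act occurred.
Adding the 6 years base period to 2019-04-23 gives a deadline of 2025-04-23, before any tolling.
The emergency suspension of filing deadlines from 2024-12-05 to 2026-01-07 tolled the period for 398 days, extending the deadline to 2026-05-26.
Nothing else in the chronology tolls or restarts the period.

2026-05-26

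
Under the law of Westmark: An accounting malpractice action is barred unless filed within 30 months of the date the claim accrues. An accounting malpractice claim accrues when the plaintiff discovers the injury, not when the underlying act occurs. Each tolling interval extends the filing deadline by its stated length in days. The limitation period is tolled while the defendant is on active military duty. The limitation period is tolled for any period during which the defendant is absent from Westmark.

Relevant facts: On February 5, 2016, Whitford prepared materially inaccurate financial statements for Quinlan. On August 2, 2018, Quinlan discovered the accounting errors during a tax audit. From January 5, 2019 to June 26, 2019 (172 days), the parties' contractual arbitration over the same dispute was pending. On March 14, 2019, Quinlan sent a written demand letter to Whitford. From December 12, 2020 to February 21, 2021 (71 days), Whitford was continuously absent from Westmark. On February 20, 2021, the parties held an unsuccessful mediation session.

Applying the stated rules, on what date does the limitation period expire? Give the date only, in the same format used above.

April 14, 2021

The claim did not accrue until Quinlan discovered the injury on August 2, 2018; the February 5, 2016 act date does not start the clock under the stated rule.
The untolled deadline — 30 months after August 2, 2018 — is February 2, 2021.
The period was tolled for 71 days by the defendant's absence from the jurisdiction (December 12, 2020 to February 21, 2021), pushing the deadline to April 14, 2021.
Although a pending arbitration ran from January 5, 2019 to June 26, 2019, the stated rules do not make that a tolling event, so it is disregarded.
The other events in the timeline have no effect on the limitation period under the stated rules.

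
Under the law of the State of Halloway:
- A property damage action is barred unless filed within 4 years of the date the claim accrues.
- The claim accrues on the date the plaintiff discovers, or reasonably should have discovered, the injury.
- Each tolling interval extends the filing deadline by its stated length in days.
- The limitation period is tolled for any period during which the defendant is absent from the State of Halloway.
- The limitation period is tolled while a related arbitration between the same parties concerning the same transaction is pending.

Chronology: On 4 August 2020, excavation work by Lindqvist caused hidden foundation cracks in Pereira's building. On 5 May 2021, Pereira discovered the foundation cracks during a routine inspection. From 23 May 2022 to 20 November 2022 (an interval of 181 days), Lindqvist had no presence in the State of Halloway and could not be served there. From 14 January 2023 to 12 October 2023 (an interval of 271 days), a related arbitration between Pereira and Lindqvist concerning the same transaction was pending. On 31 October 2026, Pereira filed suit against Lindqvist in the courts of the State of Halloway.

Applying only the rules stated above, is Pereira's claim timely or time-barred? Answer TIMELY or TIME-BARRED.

Under the discovery rule, the claim accrued on 5 May 2021, when Pereira discovered the injury — not on the 4 August 2020 date of the underlying act.
4 years from 5 May 2021 is 5 May 2025.
The defendant's absence from the jurisdiction from 23 May 2022 to 20 November 2022 tolled the period for 181 days, extending the deadline to 2 November 2025.
The period was tolled for 271 days by the pending related arbitration (14 January 2023 to 12 October 2023), pushing the deadline to 31 July 2026.
Pereira filed on 31 October 2026, after the 31 July 2026 deadline, so the action is time-barred.

TIME-BARRED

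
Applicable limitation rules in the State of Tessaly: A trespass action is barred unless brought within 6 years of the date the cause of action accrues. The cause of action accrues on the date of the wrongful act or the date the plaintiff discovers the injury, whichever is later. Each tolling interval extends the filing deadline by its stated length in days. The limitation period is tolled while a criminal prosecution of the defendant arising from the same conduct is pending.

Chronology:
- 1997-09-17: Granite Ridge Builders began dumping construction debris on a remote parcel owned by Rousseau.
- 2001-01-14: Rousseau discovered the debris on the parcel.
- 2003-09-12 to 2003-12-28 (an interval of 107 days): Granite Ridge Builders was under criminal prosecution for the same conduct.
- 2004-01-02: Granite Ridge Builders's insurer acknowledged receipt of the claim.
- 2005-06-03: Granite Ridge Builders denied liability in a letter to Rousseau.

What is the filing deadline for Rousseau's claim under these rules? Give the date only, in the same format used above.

The claim accrued on 2001-01-14 — the later of the 1997-09-17 act and the 2001-01-14 discovery.
The untolled deadline — 6 years after 2001-01-14 — is 2007-01-14.
Because the pending criminal prosecution ran from 2003-09-12 to 2003-12-28, the deadline is extended by 107 days to 2007-05-01.
The other events in the timeline have no effect on the limitation period under the stated rules.

2007-05-01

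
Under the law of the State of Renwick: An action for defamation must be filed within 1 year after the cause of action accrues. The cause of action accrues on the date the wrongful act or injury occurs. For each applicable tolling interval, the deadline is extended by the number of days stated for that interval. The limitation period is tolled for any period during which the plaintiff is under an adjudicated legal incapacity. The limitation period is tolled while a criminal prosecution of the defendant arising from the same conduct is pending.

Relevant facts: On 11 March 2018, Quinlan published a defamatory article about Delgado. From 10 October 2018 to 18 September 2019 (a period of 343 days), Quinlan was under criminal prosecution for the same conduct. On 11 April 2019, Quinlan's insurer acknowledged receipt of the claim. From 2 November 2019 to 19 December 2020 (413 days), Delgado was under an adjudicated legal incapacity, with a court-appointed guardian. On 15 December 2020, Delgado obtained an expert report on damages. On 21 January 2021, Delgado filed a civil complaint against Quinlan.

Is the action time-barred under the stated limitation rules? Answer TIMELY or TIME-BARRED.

TIMELY

The cause of action accrued on 11 March 2018, the date of the act.
1 year from 11 March 2018 is 11 March 2019.
The period was tolled for 343 days by the pending criminal prosecution (10 October 2018 to 18 September 2019), pushing the deadline to 17 February 2020.
The period was tolled for 413 days by the plaintiff's legal incapacity (2 November 2019 to 19 December 2020), pushing the deadline to 5 April 2021.
None of the other events listed affects the running of the period under the stated rules.
The 21 January 2021 filing precedes the 5 April 2021 deadline; the claim is timely.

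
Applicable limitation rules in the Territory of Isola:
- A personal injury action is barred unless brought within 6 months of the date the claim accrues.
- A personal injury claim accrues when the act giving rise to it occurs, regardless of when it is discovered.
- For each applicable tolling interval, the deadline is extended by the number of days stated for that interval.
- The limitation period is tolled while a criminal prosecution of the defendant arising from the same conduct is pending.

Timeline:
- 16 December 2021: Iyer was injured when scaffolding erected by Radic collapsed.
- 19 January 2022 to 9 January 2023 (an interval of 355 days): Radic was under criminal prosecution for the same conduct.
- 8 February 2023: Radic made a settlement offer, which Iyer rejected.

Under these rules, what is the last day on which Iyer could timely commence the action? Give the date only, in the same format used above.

6 June 2023

The claim accrued on 16 December 2021, the date of the act.
Adding the 6 months base period to 16 December 2021 gives a deadline of 16 June 2022, before any tolling.
The pending criminal prosecution from 19 January 2022 to 9 January 2023 tolled the period for 355 days, extending the deadline to 6 June 2023.
Nothing else in the chronology tolls or restarts the period.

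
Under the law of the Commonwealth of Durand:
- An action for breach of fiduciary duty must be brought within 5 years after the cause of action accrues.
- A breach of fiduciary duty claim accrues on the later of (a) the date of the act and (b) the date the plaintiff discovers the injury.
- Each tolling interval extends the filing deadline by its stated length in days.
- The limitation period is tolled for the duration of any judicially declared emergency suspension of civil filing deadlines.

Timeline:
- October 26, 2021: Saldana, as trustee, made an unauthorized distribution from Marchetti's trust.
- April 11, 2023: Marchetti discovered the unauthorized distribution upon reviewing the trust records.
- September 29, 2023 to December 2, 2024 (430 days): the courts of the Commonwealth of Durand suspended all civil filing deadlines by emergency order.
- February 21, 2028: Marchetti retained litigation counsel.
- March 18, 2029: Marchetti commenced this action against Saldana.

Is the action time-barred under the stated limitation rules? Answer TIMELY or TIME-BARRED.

Because discovery on April 11, 2023 post-dates the October 26, 2021 act, accrual under the later-of rule falls on April 11, 2023.
The untolled deadline — 5 years after April 11, 2023 — is April 11, 2028.
The period was tolled for 430 days by the emergency suspension of filing deadlines (September 29, 2023 to December 2, 2024), pushing the deadline to June 15, 2029.
Nothing else in the chronology tolls or restarts the period.
Marchetti filed on March 18, 2029, before the June 15, 2029 deadline, so the action is timely.

TIMELY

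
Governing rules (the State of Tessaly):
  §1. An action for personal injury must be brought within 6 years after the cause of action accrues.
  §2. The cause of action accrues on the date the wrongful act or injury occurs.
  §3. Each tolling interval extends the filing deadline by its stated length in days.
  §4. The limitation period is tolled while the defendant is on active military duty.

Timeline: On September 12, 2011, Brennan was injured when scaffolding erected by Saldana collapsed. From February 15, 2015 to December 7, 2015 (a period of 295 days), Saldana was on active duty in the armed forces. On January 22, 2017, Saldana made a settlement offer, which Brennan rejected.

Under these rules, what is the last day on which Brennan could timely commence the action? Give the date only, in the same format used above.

July 4, 2018

The limitation period began to run on September 12, 2011.
Adding the 6 years base period to September 12, 2011 gives a deadline of September 12, 2017, before any tolling.
The defendant's active military service from February 15, 2015 to December 7, 2015 tolled the period for 295 days, extending the deadline to July 4, 2018.
Nothing else in the chronology tolls or restarts the period.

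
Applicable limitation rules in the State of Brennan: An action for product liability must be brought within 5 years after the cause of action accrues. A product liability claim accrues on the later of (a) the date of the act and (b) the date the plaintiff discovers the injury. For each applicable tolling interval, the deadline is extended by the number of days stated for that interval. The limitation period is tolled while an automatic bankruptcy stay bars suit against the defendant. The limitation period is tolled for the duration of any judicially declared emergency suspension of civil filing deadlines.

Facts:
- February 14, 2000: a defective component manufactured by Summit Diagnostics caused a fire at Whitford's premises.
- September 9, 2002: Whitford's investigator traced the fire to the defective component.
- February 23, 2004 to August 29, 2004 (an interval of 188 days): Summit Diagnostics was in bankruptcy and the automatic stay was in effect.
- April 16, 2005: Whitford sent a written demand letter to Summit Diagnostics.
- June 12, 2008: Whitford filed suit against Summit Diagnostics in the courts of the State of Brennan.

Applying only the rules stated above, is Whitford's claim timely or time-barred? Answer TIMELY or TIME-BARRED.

TIME-BARRED

Because discovery on September 9, 2002 post-dates the February 14, 2000 act, accrual under the later-of rule falls on September 9, 2002.
The untolled deadline — 5 years after September 9, 2002 — is September 9, 2007.
The automatic bankruptcy stay from February 23, 2004 to August 29, 2004 tolled the period for 188 days, extending the deadline to March 15, 2008.
The other events in the timeline have no effect on the limitation period under the stated rules.
Filing on June 12, 2008 missed the March 15, 2008 deadline — the action is time-barred.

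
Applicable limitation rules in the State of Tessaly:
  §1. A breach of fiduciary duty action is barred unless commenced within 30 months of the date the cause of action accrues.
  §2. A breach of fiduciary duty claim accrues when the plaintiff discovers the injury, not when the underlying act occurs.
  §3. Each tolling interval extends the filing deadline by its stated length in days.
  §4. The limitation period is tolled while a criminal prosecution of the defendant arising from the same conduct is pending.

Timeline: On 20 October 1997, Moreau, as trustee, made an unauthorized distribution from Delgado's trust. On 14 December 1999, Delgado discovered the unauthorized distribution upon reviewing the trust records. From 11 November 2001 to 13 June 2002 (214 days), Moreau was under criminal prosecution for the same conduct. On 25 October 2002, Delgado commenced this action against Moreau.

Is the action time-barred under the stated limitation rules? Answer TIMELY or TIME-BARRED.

The claim did not accrue until Delgado discovered the injury on 14 December 1999; the 20 October 1997 act date does not start the clock under the stated rule.
Adding the 30 months base period to 14 December 1999 gives a deadline of 14 June 2002, before any tolling.
The period was tolled for 214 days by the pending criminal prosecution (11 November 2001 to 13 June 2002), pushing the deadline to 14 January 2003.
Delgado filed on 25 October 2002, before the 14 January 2003 deadline, so the action is timely.

TIMELY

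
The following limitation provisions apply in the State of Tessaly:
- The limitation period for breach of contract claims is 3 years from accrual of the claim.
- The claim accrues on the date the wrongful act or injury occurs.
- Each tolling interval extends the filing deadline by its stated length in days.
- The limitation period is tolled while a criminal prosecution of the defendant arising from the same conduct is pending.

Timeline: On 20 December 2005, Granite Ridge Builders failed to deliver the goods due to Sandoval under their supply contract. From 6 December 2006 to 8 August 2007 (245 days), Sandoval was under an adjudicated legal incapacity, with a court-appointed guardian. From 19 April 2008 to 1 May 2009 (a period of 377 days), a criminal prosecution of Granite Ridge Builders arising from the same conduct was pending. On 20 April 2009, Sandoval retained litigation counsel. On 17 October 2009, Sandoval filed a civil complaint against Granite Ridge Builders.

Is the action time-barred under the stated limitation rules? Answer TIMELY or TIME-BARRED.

TIMELY

The claim accrued on 20 December 2005, the date of the act.
Adding the 3 years base period to 20 December 2005 gives a deadline of 20 December 2008, before any tolling.
The pending criminal prosecution from 19 April 2008 to 1 May 2009 tolled the period for 377 days, extending the deadline to 1 January 2010.
Although the plaintiff's incapacity ran from 6 December 2006 to 8 August 2007, the stated rules do not make that a tolling event, so it is disregarded.
None of the other events listed affects the running of the period under the stated rules.
The 17 October 2009 filing precedes the 1 January 2010 deadline; the claim is timely.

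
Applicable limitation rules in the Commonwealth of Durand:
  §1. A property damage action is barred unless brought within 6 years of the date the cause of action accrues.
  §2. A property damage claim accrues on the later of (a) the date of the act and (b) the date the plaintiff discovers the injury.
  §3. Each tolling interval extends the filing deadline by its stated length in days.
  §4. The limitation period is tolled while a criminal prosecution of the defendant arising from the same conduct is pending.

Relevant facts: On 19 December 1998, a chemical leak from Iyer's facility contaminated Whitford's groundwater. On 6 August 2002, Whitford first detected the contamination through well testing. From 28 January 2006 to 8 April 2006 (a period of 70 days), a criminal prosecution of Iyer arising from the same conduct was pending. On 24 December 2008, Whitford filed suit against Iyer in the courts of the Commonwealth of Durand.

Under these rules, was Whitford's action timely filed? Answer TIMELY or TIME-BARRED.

TIME-BARRED

The claim accrued on 6 August 2002 — the later of the 19 December 1998 act and the 6 August 2002 discovery.
The untolled deadline — 6 years after 6 August 2002 — is 6 August 2008.
Because the pending criminal prosecution ran from 28 January 2006 to 8 April 2006, the deadline is extended by 70 days to 15 October 2008.
Whitford filed on 24 December 2008, after the 15 October 2008 deadline, so the action is time-barred.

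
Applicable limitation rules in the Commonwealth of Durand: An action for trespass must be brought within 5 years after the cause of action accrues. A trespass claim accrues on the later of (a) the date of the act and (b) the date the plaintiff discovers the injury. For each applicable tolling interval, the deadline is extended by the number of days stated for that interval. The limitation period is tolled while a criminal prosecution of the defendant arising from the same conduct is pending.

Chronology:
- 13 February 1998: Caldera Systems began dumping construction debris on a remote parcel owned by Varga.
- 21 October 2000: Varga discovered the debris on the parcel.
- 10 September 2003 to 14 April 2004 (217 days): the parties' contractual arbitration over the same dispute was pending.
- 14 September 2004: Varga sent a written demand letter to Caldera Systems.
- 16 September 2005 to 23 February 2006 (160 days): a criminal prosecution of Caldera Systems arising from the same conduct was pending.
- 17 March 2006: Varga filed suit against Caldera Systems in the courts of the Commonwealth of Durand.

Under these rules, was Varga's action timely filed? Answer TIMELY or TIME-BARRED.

Taking the later of the act (13 February 1998) and discovery (21 October 2000), the claim accrued on 21 October 2000.
Adding the 5 years base period to 21 October 2000 gives a deadline of 21 October 2005, before any tolling.
The pending criminal prosecution from 16 September 2005 to 23 February 2006 tolled the period for 160 days, extending the deadline to 30 March 2006.
No stated provision tolls the period for a pending arbitration, so the interval from 10 September 2003 to 14 April 2004 has no effect on the deadline.
The other events in the timeline have no effect on the limitation period under the stated rules.
The 17 March 2006 filing precedes the 30 March 2006 deadline; the claim is timely.

TIMELY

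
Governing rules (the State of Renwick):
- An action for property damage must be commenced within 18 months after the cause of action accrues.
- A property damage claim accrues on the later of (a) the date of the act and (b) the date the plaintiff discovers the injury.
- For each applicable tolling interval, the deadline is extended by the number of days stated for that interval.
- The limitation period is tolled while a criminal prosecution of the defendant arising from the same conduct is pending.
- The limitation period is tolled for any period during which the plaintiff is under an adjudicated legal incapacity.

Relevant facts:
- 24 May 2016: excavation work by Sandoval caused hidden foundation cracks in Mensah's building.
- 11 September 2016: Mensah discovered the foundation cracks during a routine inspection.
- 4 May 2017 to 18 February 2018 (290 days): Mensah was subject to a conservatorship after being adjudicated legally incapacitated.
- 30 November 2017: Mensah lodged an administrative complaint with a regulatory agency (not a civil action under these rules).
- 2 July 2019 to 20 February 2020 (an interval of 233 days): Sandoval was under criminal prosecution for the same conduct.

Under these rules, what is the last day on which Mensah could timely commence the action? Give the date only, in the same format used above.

Taking the later of the act (24 May 2016) and discovery (11 September 2016), the claim accrued on 11 September 2016.
The untolled deadline — 18 months after 11 September 2016 — is 11 March 2018.
Because the plaintiff's legal incapacity ran from 4 May 2017 to 18 February 2018, the deadline is extended by 290 days to 26 December 2018.
The pending criminal prosecution starting 2 July 2019 came too late — the period had run on 26 December 2018 — and so does not extend the deadline.
None of the other events listed affects the running of the period under the stated rules.

26 December 2018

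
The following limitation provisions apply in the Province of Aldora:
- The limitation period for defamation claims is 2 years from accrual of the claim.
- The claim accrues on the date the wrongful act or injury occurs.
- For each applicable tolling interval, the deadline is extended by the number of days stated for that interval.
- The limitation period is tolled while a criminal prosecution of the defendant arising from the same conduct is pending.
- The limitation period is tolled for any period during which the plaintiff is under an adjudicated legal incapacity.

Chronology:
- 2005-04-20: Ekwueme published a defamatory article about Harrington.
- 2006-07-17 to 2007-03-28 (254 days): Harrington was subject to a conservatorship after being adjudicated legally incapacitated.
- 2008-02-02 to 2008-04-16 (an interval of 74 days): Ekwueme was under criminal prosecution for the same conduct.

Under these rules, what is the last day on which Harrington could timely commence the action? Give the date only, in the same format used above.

2007-12-30

The claim accrued on 2005-04-20, the date of the act.
Adding the 2 years base period to 2005-04-20 gives a deadline of 2007-04-20, before any tolling.
The plaintiff's legal incapacity from 2006-07-17 to 2007-03-28 tolled the period for 254 days, extending the deadline to 2007-12-30.
The pending criminal prosecution from 2008-02-02 to 2008-04-16 began after the period had already run on 2007-12-30, so it has no tolling effect.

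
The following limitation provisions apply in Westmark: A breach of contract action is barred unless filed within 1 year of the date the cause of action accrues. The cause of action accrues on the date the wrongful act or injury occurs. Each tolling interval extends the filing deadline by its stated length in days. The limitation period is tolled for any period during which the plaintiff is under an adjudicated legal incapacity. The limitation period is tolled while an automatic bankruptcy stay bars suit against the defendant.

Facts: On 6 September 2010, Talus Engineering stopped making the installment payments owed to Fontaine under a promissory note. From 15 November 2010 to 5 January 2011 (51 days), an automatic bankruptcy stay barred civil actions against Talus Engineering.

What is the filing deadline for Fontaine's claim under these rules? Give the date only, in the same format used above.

27 October 2011

The cause of action accrued on 6 September 2010, the date of the act.
The untolled deadline — 1 year after 6 September 2010 — is 6 September 2011.
The automatic bankruptcy stay from 15 November 2010 to 5 January 2011 tolled the period for 51 days, extending the deadline to 27 October 2011.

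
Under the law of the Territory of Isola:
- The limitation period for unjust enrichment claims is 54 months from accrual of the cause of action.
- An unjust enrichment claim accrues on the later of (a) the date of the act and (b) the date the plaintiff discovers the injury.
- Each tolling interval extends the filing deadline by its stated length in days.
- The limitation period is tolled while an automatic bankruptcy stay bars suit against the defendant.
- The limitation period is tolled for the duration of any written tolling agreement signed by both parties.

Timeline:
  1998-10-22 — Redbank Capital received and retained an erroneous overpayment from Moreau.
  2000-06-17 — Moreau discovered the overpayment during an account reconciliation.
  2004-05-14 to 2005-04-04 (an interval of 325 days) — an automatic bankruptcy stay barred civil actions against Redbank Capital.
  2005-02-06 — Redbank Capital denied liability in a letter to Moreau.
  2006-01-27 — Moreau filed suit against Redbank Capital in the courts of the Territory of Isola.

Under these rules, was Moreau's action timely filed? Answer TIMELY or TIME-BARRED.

TIME-BARRED

The claim accrued on 2000-06-17 — the later of the 1998-10-22 act and the 2000-06-17 discovery.
54 months from 2000-06-17 is 2004-12-17.
The period was tolled for 325 days by the automatic bankruptcy stay (2004-05-14 to 2005-04-04), pushing the deadline to 2005-11-07.
Nothing else in the chronology tolls or restarts the period.
Filing on 2006-01-27 missed the 2005-11-07 deadline — the action is time-barred.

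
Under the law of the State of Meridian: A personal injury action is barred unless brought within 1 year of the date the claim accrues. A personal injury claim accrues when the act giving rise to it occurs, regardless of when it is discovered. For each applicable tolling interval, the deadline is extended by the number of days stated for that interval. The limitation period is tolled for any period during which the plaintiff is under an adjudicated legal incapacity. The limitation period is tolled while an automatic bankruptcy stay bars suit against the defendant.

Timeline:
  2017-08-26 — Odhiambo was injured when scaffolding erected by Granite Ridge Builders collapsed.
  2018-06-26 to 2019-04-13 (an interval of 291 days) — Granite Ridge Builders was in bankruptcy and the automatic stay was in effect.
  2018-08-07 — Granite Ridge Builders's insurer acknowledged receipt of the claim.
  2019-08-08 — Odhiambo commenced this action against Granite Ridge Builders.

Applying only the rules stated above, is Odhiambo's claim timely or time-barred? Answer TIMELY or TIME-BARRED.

The claim accrued on 2017-08-26, when the wrongful act occurred.
Adding the 1 year base period to 2017-08-26 gives a deadline of 2018-08-26, before any tolling.
The automatic bankruptcy stay from 2018-06-26 to 2019-04-13 tolled the period for 291 days, extending the deadline to 2019-06-13.
The other events in the timeline have no effect on the limitation period under the stated rules.
Odhiambo filed on 2019-08-08, after the 2019-06-13 deadline, so the action is time-barred.

TIME-BARRED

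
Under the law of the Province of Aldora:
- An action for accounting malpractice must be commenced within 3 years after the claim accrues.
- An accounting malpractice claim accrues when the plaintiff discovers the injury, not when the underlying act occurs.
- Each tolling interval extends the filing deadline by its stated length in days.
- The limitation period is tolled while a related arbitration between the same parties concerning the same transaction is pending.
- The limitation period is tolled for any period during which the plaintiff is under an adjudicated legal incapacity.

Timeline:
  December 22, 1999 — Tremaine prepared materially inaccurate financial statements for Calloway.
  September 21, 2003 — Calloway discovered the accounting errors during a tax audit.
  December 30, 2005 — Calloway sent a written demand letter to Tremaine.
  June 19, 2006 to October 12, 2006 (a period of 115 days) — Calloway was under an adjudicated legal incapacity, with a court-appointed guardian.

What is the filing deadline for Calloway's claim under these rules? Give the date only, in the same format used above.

January 14, 2007

The claim did not accrue until Calloway discovered the injury on September 21, 2003; the December 22, 1999 act date does not start the clock under the stated rule.
3 years from September 21, 2003 is September 21, 2006.
Because the plaintiff's legal incapacity ran from June 19, 2006 to October 12, 2006, the deadline is extended by 115 days to January 14, 2007.
None of the other events listed affects the running of the period under the stated rules.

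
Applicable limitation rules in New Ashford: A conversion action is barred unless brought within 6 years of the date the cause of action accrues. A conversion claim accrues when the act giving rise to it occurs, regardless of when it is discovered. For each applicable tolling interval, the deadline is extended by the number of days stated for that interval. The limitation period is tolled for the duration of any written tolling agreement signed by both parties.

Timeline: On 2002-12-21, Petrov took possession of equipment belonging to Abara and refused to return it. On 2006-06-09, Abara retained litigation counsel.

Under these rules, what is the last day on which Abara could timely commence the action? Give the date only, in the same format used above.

2008-12-21

The cause of action accrued on 2002-12-21, the date of the act.
The untolled deadline — 6 years after 2002-12-21 — is 2008-12-21.
None of the other events listed affects the running of the period under the stated rules.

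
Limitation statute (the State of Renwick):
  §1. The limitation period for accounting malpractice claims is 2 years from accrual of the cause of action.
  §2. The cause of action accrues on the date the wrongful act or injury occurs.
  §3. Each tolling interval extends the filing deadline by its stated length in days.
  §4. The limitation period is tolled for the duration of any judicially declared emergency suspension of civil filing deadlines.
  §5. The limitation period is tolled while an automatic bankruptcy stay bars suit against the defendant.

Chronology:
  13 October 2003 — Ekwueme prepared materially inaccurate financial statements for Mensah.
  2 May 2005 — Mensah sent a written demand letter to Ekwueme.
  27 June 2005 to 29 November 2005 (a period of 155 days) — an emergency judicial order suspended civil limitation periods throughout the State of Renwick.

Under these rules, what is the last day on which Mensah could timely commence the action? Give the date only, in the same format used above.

The claim accrued on 13 October 2003, when the wrongful act occurred.
The untolled deadline — 2 years after 13 October 2003 — is 13 October 2005.
The period was tolled for 155 days by the emergency suspension of filing deadlines (27 June 2005 to 29 November 2005), pushing the deadline to 17 March 2006.
The other events in the timeline have no effect on the limitation period under the stated rules.

17 March 2006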